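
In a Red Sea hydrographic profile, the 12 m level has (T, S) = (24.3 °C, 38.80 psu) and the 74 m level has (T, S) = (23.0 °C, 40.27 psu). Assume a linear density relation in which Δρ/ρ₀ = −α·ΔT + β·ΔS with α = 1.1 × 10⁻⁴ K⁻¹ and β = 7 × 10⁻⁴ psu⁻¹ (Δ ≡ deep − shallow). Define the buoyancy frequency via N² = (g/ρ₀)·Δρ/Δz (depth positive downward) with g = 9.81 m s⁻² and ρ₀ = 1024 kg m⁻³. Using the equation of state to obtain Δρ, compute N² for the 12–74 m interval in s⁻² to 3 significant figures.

ΔT = -1.3 K, ΔS = +1.47 psu (deep − shallow).
Δρ/ρ₀ = −αΔT + βΔS = 1.43 × 10⁻⁴ + 1.029 × 10⁻³ = 1.172 × 10⁻³, so Δρ ≈ 1.200 kg m⁻³.
N² = (g/ρ₀)·Δρ/Δz = g·(Δρ/ρ₀)/Δz = 9.81 × 1.172 × 10⁻³ / 62 = 1.8544 × 10⁻⁴ s⁻² ≈ 1.85 × 10⁻⁴ s⁻².

1.85 × 10⁻⁴ s⁻²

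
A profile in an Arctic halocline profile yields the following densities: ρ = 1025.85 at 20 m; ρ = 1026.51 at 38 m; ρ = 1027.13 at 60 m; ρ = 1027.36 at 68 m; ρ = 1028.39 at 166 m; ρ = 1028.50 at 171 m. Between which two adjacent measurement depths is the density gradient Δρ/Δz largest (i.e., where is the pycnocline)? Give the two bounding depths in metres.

Compute the density gradient over each adjacent pair:
  20–38 m: Δρ/Δz = 0.66/18 = 0.037 kg m⁻⁴
  38–60 m: Δρ/Δz = 0.62/22 = 0.028 kg m⁻⁴
  60–68 m: Δρ/Δz = 0.23/8 = 0.029 kg m⁻⁴
  68–166 m: Δρ/Δz = 1.03/98 = 0.011 kg m⁻⁴
  166–171 m: Δρ/Δz = 0.11/5 = 0.022 kg m⁻⁴
The largest gradient is in the 20–38 m interval — the pycnocline.

20–38 m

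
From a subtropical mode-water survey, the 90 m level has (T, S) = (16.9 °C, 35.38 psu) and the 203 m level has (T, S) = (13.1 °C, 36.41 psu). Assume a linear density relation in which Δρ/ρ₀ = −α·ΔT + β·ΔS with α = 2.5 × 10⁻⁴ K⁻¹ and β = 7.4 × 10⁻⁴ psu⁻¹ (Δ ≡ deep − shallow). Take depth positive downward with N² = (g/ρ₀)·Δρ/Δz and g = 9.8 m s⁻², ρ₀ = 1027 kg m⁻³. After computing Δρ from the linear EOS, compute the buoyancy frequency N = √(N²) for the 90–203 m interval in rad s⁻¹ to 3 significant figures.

ΔT = -3.8 K, ΔS = +1.03 psu (deep − shallow).
Δρ/ρ₀ = −αΔT + βΔS = 9.50 × 10⁻⁴ + 7.622 × 10⁻⁴ = 1.7122 × 10⁻³, so Δρ ≈ 1.758 kg m⁻³.
N² = (g/ρ₀)·Δρ/Δz = g·(Δρ/ρ₀)/Δz = 9.8 × 1.7122 × 10⁻³ / 113 = 1.4849 × 10⁻⁴ s⁻².
N = √(1.4849 × 10⁻⁴) = 0.012186 rad s⁻¹ ≈ 0.0122 rad s⁻¹.

0.0122 rad s⁻¹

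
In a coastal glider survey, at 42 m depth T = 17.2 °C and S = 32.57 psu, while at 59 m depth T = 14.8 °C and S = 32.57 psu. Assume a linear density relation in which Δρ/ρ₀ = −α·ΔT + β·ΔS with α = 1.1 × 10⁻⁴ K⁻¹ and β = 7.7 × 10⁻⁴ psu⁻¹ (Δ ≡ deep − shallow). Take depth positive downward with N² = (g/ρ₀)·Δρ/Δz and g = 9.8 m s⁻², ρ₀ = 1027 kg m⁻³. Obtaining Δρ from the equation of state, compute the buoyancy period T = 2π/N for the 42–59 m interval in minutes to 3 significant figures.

8.49 min

ΔT = -2.4 K, ΔS = +0.00 psu (deep − shallow).
Δρ/ρ₀ = −αΔT + βΔS = 2.64 × 10⁻⁴ + 0 = 2.64 × 10⁻⁴, so Δρ ≈ 0.2711 kg m⁻³.
N² = (g/ρ₀)·Δρ/Δz = g·(Δρ/ρ₀)/Δz = 9.8 × 2.64 × 10⁻⁴ / 17 = 1.5219 × 10⁻⁴ s⁻².
N = √(1.5219 × 10⁻⁴) = 0.012337 rad s⁻¹ → T = 2π/N = 509.30 s = 8.4883 min ≈ 8.49 min.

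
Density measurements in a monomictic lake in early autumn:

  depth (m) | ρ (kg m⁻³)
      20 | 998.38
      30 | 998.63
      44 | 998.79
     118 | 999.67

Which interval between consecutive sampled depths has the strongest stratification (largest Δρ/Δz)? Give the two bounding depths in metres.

20–30 m

Compute the density gradient over each adjacent pair:
  20–30 m: Δρ/Δz = 0.25/10 = 0.025 kg m⁻⁴
  30–44 m: Δρ/Δz = 0.16/14 = 0.011 kg m⁻⁴
  44–118 m: Δρ/Δz = 0.88/74 = 0.012 kg m⁻⁴
The largest gradient is in the 20–30 m interval — the pycnocline.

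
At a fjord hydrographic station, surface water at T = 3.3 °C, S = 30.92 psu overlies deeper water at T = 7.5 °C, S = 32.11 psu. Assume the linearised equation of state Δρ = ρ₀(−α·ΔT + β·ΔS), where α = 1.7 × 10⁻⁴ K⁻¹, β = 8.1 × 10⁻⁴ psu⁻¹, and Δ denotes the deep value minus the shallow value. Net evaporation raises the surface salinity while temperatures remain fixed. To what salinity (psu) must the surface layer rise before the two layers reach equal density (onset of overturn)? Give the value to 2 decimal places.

31.23 psu

Neutral buoyancy requires −α(T_deep − T_surf) + β(S_deep − S_surf′) = 0.
S_surf′ = S_deep − (α/β)·ΔT = 32.11 − (1.7 × 10⁻⁴/8.1 × 10⁻⁴)·(+4.2) = 31.2285 psu.
Increase required: 31.2285 − 30.92 = 0.3085 psu.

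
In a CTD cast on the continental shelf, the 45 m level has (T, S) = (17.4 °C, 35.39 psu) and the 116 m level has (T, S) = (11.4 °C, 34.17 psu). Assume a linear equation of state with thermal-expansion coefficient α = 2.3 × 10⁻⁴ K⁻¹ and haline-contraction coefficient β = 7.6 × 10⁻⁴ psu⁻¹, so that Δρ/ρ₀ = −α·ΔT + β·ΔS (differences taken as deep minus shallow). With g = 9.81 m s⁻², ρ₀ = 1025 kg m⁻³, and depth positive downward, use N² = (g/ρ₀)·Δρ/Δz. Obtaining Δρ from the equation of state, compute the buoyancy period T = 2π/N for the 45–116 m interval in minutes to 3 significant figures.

ΔT = -6.0 K, ΔS = -1.22 psu (deep − shallow).
Δρ/ρ₀ = −αΔT + βΔS = 1.38 × 10⁻³ − 9.272 × 10⁻⁴ = 4.528 × 10⁻⁴, so Δρ ≈ 0.4641 kg m⁻³.
N² = (g/ρ₀)·Δρ/Δz = g·(Δρ/ρ₀)/Δz = 9.81 × 4.528 × 10⁻⁴ / 71 = 6.2563 × 10⁻⁵ s⁻².
N = √(6.2563 × 10⁻⁵) = 7.9097 × 10⁻³ rad s⁻¹ → T = 2π/N = 794.36 s = 13.239 min ≈ 13.2 min.

13.2 min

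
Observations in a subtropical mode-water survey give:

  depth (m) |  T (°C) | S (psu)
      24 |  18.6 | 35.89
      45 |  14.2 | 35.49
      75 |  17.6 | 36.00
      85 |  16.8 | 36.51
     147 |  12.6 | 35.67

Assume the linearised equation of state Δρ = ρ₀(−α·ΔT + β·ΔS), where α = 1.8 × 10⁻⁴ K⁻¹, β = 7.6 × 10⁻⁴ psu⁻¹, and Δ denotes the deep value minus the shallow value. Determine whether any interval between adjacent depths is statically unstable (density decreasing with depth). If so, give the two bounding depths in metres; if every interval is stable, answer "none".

Evaluate Δρ/ρ₀ = −αΔT + βΔS across each adjacent pair:
  24–45 m: −αΔT+βΔS = −(1.8 × 10⁻⁴)(-4.4)+(7.6 × 10⁻⁴)(-0.40) = 4.9 × 10⁻⁴ → stable
  45–75 m: −αΔT+βΔS = −(1.8 × 10⁻⁴)(+3.4)+(7.6 × 10⁻⁴)(+0.51) = -2.2 × 10⁻⁴ → UNSTABLE
  75–85 m: −αΔT+βΔS = −(1.8 × 10⁻⁴)(-0.8)+(7.6 × 10⁻⁴)(+0.51) = 5.3 × 10⁻⁴ → stable
  85–147 m: −αΔT+βΔS = −(1.8 × 10⁻⁴)(-4.2)+(7.6 × 10⁻⁴)(-0.84) = 1.2 × 10⁻⁴ → stable
The 45–75 m interval has Δρ < 0: lighter water underlies denser water.

45–75 m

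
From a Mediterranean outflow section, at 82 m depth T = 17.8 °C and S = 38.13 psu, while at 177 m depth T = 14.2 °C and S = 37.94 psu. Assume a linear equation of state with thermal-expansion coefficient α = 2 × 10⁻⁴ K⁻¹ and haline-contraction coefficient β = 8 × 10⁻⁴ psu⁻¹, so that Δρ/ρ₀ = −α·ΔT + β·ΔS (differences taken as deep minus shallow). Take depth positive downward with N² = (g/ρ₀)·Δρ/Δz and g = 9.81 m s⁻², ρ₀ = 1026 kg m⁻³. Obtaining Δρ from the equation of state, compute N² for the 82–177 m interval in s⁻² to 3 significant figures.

5.87 × 10⁻⁵ s⁻²

ΔT = -3.6 K, ΔS = -0.19 psu (deep − shallow).
Δρ/ρ₀ = −αΔT + βΔS = 7.20 × 10⁻⁴ − 1.52 × 10⁻⁴ = 5.68 × 10⁻⁴, so Δρ ≈ 0.5828 kg m⁻³.
N² = (g/ρ₀)·Δρ/Δz = g·(Δρ/ρ₀)/Δz = 9.81 × 5.68 × 10⁻⁴ / 95 = 5.8653 × 10⁻⁵ s⁻² ≈ 5.87 × 10⁻⁵ s⁻².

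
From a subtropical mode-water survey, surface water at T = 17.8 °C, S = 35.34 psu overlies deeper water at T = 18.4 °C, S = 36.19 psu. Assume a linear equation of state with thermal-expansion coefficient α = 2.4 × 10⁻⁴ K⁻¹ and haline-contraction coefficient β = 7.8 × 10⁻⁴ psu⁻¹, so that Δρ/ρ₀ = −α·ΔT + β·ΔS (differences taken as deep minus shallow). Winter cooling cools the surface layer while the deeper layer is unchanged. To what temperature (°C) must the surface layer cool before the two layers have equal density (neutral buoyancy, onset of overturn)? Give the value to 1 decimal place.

Neutral buoyancy requires Δρ = 0, i.e. −α(T_deep − T_surf′) + β(S_deep − S_surf) = 0.
T_surf′ = T_deep − (β/α)·ΔS = 18.4 − (7.8 × 10⁻⁴/2.4 × 10⁻⁴)·(+0.85) = 15.637 °C.
Cooling required: 17.8 − (15.637) = 2.163 °C.

15.6 °C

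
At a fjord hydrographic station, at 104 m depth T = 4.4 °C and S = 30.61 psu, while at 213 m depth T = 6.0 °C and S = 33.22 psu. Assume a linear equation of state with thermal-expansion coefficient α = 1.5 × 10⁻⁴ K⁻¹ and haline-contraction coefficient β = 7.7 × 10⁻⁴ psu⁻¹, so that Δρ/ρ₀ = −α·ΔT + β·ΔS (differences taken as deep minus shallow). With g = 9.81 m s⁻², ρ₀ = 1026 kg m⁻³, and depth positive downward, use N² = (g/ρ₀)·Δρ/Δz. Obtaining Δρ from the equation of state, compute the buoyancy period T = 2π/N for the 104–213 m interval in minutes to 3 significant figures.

8.30 min

ΔT = +1.6 K, ΔS = +2.61 psu (deep − shallow).
Δρ/ρ₀ = −αΔT + βΔS = -2.40 × 10⁻⁴ + 2.0097 × 10⁻³ = 1.7697 × 10⁻³, so Δρ ≈ 1.816 kg m⁻³.
N² = (g/ρ₀)·Δρ/Δz = g·(Δρ/ρ₀)/Δz = 9.81 × 1.7697 × 10⁻³ / 109 = 1.5927 × 10⁻⁴ s⁻².
N = √(1.5927 × 10⁻⁴) = 0.012620 rad s⁻¹ → T = 2π/N = 497.88 s = 8.2980 min ≈ 8.30 min.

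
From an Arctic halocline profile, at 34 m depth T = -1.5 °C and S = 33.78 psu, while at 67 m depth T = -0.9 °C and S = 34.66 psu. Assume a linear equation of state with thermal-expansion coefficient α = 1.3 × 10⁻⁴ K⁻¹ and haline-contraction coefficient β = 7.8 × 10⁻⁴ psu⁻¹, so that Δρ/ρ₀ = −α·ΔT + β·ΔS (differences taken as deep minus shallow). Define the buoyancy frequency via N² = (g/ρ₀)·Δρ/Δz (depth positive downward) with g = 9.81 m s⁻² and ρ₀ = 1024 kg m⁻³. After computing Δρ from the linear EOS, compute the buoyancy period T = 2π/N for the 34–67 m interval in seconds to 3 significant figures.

ΔT = +0.6 K, ΔS = +0.88 psu (deep − shallow).
Δρ/ρ₀ = −αΔT + βΔS = -7.80 × 10⁻⁵ + 6.864 × 10⁻⁴ = 6.084 × 10⁻⁴, so Δρ ≈ 0.6230 kg m⁻³.
N² = (g/ρ₀)·Δρ/Δz = g·(Δρ/ρ₀)/Δz = 9.81 × 6.084 × 10⁻⁴ / 33 = 1.8086 × 10⁻⁴ s⁻².
N = √(1.8086 × 10⁻⁴) = 0.013448 rad s⁻¹ → T = 2π/N = 467.22 s ≈ 467 s.

467 s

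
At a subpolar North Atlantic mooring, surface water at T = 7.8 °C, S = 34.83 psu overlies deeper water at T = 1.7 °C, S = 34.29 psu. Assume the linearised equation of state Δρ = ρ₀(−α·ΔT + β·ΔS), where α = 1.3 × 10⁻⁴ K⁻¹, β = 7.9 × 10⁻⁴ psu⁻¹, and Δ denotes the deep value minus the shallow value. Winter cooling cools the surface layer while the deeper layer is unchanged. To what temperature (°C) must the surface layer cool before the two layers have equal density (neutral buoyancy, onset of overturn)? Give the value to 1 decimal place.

5.0 °C

Neutral buoyancy requires Δρ = 0, i.e. −α(T_deep − T_surf′) + β(S_deep − S_surf) = 0.
T_surf′ = T_deep − (β/α)·ΔS = 1.7 − (7.9 × 10⁻⁴/1.3 × 10⁻⁴)·(-0.54) = 4.982 °C.
Cooling required: 7.8 − (4.982) = 2.818 °C.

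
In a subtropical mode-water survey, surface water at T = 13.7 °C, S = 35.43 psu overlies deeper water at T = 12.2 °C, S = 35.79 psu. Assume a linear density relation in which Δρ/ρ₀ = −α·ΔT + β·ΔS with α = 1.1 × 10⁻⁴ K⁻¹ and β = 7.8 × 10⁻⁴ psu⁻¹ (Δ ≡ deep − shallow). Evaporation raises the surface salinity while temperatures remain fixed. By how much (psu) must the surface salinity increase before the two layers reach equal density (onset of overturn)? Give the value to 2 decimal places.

Neutral buoyancy requires −α(T_deep − T_surf) + β(S_deep − S_surf′) = 0.
S_surf′ = S_deep − (α/β)·ΔT = 35.79 − (1.1 × 10⁻⁴/7.8 × 10⁻⁴)·(-1.5) = 36.0015 psu.
Increase required: 36.0015 − 35.43 = 0.5715 psu.

0.57 psu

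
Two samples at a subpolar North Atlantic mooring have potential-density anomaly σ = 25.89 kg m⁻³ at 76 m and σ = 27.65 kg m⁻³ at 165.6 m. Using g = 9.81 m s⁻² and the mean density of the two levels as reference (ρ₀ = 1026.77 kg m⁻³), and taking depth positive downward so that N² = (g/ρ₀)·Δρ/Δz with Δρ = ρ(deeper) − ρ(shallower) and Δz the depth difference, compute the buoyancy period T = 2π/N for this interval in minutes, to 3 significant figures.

7.64 min

Δρ = 1027.65 − 1025.89 = 1.76 kg m⁻³ over Δz = 165.6 − 76 = 89.6 m.
N² = (9.81/1026.77) × (1.76/89.6) = 1.8767 × 10⁻⁴ s⁻².
N = √(1.8767 × 10⁻⁴) = 0.013699 rad s⁻¹, so T = 2π/N = 458.66 s = 7.6443 min ≈ 7.64 min.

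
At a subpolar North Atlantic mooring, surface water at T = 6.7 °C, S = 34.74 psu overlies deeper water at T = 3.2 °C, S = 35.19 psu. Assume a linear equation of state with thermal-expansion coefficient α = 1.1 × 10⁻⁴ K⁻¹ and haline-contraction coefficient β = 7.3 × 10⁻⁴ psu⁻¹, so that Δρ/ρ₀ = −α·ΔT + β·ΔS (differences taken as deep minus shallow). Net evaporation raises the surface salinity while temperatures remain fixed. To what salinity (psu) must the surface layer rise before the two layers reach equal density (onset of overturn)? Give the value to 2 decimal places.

Neutral buoyancy requires −α(T_deep − T_surf) + β(S_deep − S_surf′) = 0.
S_surf′ = S_deep − (α/β)·ΔT = 35.19 − (1.1 × 10⁻⁴/7.3 × 10⁻⁴)·(-3.5) = 35.7174 psu.
Increase required: 35.7174 − 34.74 = 0.9774 psu.

35.72 psu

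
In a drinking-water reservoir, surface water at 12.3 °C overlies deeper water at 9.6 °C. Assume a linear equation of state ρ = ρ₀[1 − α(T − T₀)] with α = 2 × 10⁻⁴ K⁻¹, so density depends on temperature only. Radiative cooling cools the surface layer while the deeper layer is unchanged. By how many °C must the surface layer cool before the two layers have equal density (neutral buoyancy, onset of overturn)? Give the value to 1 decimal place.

2.7 °C

With temperature the only control, equal density requires T_surf′ = T_deep.
T_surf′ = 9.6 °C.
Cooling required: 12.3 − 9.6 = 2.7 °C.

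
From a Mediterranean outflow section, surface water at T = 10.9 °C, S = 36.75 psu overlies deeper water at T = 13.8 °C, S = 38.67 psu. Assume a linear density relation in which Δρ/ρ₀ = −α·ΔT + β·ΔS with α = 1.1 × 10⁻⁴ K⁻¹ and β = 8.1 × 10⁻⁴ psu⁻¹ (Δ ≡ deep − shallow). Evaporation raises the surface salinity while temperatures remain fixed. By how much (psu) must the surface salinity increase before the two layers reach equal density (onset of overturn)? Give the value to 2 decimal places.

Neutral buoyancy requires −α(T_deep − T_surf) + β(S_deep − S_surf′) = 0.
S_surf′ = S_deep − (α/β)·ΔT = 38.67 − (1.1 × 10⁻⁴/8.1 × 10⁻⁴)·(+2.9) = 38.2762 psu.
Increase required: 38.2762 − 36.75 = 1.5262 psu.

1.53 psu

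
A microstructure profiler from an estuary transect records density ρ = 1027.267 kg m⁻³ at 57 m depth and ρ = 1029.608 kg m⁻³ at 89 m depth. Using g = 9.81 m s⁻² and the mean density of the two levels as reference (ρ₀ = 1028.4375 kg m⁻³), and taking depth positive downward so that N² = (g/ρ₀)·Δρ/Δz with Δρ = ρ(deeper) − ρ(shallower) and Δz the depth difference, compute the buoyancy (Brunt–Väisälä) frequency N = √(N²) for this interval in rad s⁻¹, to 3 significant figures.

0.0264 rad s⁻¹

Δρ = 1029.608 − 1027.267 = 2.341 kg m⁻³ over Δz = 89 − 57 = 32 m.
N² = (9.81/1028.4375) × (2.341/32) = 6.9782 × 10⁻⁴ s⁻².
N = √(6.9782 × 10⁻⁴) = 0.026416 rad s⁻¹ ≈ 0.0264 rad s⁻¹.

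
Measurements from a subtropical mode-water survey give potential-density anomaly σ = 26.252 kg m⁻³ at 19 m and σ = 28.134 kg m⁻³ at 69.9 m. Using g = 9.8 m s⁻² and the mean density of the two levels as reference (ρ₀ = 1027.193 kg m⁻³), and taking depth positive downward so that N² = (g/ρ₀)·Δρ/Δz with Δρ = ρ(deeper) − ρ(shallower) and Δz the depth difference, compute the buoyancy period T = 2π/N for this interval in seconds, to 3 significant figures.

335 s

Δρ = 1028.134 − 1026.252 = 1.882 kg m⁻³ over Δz = 69.9 − 19 = 50.9 m.
N² = (9.8/1027.193) × (1.882/50.9) = 3.5276 × 10⁻⁴ s⁻².
N = √(3.5276 × 10⁻⁴) = 0.018782 rad s⁻¹, so T = 2π/N = 334.53 s ≈ 335 s.
N² > 0, so the interval is statically stable.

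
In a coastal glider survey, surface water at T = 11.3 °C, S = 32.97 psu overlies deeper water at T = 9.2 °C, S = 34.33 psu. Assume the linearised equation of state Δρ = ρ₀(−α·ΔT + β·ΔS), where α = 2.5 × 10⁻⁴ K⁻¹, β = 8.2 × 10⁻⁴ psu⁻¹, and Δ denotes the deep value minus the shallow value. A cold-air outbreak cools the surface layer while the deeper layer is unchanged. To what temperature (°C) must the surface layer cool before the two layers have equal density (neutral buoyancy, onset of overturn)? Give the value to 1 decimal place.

4.7 °C

Neutral buoyancy requires Δρ = 0, i.e. −α(T_deep − T_surf′) + β(S_deep − S_surf) = 0.
T_surf′ = T_deep − (β/α)·ΔS = 9.2 − (8.2 × 10⁻⁴/2.5 × 10⁻⁴)·(+1.36) = 4.739 °C.
Cooling required: 11.3 − (4.739) = 6.561 °C.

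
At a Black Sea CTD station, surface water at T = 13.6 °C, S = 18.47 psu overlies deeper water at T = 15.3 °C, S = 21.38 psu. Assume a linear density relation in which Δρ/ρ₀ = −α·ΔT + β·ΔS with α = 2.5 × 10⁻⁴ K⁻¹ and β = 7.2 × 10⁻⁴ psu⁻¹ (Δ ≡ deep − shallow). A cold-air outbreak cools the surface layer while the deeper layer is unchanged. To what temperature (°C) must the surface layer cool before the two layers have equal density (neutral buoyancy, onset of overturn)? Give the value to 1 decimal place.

Neutral buoyancy requires Δρ = 0, i.e. −α(T_deep − T_surf′) + β(S_deep − S_surf) = 0.
T_surf′ = T_deep − (β/α)·ΔS = 15.3 − (7.2 × 10⁻⁴/2.5 × 10⁻⁴)·(+2.91) = 6.919 °C.
Cooling required: 13.6 − (6.919) = 6.681 °C.

6.9 °C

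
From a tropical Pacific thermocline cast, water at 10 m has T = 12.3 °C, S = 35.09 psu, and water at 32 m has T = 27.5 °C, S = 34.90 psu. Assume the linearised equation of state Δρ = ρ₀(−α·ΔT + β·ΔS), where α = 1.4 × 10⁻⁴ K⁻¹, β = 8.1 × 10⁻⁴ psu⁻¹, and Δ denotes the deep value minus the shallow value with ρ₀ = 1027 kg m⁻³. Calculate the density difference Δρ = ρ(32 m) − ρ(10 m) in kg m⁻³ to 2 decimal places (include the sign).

ΔT = +15.2 K, ΔS = -0.19 psu (deep − shallow).
Δρ/ρ₀ = −(1.4 × 10⁻⁴)(+15.2) + (8.1 × 10⁻⁴)(-0.19) = -2.2819 × 10⁻³.
Δρ = 1027 × (-2.2819 × 10⁻³) = -2.34 kg m⁻³.
Negative Δρ: lighter below, statically unstable.

-2.34 kg m⁻³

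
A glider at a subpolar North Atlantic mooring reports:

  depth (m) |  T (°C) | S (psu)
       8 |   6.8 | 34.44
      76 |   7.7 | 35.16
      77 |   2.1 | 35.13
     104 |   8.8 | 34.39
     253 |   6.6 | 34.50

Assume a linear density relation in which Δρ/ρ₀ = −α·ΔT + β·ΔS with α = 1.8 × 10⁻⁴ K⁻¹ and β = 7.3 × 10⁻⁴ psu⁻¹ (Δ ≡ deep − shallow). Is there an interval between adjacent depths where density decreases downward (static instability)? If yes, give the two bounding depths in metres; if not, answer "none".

77–104 m

Evaluate Δρ/ρ₀ = −αΔT + βΔS across each adjacent pair:
  8–76 m: −αΔT+βΔS = −(1.8 × 10⁻⁴)(+0.9)+(7.3 × 10⁻⁴)(+0.72) = 3.6 × 10⁻⁴ → stable
  76–77 m: −αΔT+βΔS = −(1.8 × 10⁻⁴)(-5.6)+(7.3 × 10⁻⁴)(-0.03) = 9.9 × 10⁻⁴ → stable
  77–104 m: −αΔT+βΔS = −(1.8 × 10⁻⁴)(+6.7)+(7.3 × 10⁻⁴)(-0.74) = -1.7 × 10⁻³ → UNSTABLE
  104–253 m: −αΔT+βΔS = −(1.8 × 10⁻⁴)(-2.2)+(7.3 × 10⁻⁴)(+0.11) = 4.8 × 10⁻⁴ → stable
The 77–104 m interval has Δρ < 0: lighter water underlies denser water.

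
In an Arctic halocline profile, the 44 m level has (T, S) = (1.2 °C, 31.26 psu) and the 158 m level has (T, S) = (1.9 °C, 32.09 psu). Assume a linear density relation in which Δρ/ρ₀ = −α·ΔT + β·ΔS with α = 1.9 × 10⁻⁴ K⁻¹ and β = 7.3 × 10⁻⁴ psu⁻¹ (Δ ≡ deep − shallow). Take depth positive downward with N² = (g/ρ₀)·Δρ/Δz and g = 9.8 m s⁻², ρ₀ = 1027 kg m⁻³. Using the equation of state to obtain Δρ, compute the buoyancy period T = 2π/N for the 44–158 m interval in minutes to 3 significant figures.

ΔT = +0.7 K, ΔS = +0.83 psu (deep − shallow).
Δρ/ρ₀ = −αΔT + βΔS = -1.33 × 10⁻⁴ + 6.059 × 10⁻⁴ = 4.729 × 10⁻⁴, so Δρ ≈ 0.4857 kg m⁻³.
N² = (g/ρ₀)·Δρ/Δz = g·(Δρ/ρ₀)/Δz = 9.8 × 4.729 × 10⁻⁴ / 114 = 4.0653 × 10⁻⁵ s⁻².
N = √(4.0653 × 10⁻⁵) = 6.3760 × 10⁻³ rad s⁻¹ → T = 2π/N = 985.44 s = 16.424 min ≈ 16.4 min.

16.4 min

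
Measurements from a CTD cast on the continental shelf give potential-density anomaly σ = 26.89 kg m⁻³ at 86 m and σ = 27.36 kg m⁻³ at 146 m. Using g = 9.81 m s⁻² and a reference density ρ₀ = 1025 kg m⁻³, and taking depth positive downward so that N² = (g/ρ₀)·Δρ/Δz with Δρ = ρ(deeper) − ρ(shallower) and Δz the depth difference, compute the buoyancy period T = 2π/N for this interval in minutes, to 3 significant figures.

12.1 min

Δρ = 1027.36 − 1026.89 = 0.47 kg m⁻³ over Δz = 146 − 86 = 60 m.
N² = (9.81/1025) × (0.47/60) = 7.4971 × 10⁻⁵ s⁻².
N = √(7.4971 × 10⁻⁵) = 8.6586 × 10⁻³ rad s⁻¹, so T = 2π/N = 725.66 s = 12.094 min ≈ 12.1 min.
Since Δρ > 0 the layer is stably stratified.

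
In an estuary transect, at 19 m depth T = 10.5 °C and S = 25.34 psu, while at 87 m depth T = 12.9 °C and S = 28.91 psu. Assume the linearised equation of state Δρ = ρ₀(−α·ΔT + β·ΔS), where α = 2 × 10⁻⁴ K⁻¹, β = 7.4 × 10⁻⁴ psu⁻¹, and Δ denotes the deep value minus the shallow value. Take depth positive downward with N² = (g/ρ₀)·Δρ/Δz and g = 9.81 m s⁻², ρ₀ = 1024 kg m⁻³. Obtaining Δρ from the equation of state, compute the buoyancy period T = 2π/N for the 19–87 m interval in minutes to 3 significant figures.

ΔT = +2.4 K, ΔS = +3.57 psu (deep − shallow).
Δρ/ρ₀ = −αΔT + βΔS = -4.80 × 10⁻⁴ + 2.6418 × 10⁻³ = 2.1618 × 10⁻³, so Δρ ≈ 2.214 kg m⁻³.
N² = (g/ρ₀)·Δρ/Δz = g·(Δρ/ρ₀)/Δz = 9.81 × 2.1618 × 10⁻³ / 68 = 3.1187 × 10⁻⁴ s⁻².
N = √(3.1187 × 10⁻⁴) = 0.017660 rad s⁻¹ → T = 2π/N = 355.79 s = 5.9298 min ≈ 5.93 min.

5.93 min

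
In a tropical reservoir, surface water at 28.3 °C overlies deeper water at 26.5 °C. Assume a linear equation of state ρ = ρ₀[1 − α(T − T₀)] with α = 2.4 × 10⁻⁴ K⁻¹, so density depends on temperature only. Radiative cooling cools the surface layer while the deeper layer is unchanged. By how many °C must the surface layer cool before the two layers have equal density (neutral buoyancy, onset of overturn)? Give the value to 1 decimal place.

1.8 °C

With temperature the only control, equal density requires T_surf′ = T_deep.
T_surf′ = 26.5 °C.
Cooling required: 28.3 − 26.5 = 1.8 °C.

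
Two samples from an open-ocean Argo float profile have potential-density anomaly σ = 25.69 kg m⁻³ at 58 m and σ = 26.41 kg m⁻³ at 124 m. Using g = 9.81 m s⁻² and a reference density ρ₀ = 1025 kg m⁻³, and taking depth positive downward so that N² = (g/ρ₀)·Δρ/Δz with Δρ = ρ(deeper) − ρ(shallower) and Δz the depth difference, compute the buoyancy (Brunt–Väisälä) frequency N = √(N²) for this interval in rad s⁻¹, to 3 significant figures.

Δρ = 1026.41 − 1025.69 = 0.72 kg m⁻³ over Δz = 124 − 58 = 66 m.
N² = (9.81/1025) × (0.72/66) = 1.0441 × 10⁻⁴ s⁻².
N = √(1.0441 × 10⁻⁴) = 0.010218 rad s⁻¹ ≈ 0.0102 rad s⁻¹.
A positive N² confirms static stability across the interval.

0.0102 rad s⁻¹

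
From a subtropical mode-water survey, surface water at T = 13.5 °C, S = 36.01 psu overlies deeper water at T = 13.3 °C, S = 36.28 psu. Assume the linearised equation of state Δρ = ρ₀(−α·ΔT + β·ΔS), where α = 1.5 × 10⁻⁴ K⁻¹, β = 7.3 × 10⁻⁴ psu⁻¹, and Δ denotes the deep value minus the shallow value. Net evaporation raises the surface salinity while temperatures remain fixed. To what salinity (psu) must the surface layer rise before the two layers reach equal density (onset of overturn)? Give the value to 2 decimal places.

36.32 psu

Neutral buoyancy requires −α(T_deep − T_surf) + β(S_deep − S_surf′) = 0.
S_surf′ = S_deep − (α/β)·ΔT = 36.28 − (1.5 × 10⁻⁴/7.3 × 10⁻⁴)·(-0.2) = 36.3211 psu.
Increase required: 36.3211 − 36.01 = 0.3111 psu.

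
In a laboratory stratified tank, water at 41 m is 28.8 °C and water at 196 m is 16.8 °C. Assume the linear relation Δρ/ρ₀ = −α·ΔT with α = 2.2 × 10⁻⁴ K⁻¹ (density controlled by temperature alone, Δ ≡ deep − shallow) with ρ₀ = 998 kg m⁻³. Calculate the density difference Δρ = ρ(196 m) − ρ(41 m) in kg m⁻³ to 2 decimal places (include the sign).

+2.63 kg m⁻³

ΔT = -12.0 K, Δρ/ρ₀ = −αΔT = 2.64 × 10⁻³.
Δρ = 998 × (2.64 × 10⁻³) = +2.63 kg m⁻³.
Positive Δρ: denser below, stable.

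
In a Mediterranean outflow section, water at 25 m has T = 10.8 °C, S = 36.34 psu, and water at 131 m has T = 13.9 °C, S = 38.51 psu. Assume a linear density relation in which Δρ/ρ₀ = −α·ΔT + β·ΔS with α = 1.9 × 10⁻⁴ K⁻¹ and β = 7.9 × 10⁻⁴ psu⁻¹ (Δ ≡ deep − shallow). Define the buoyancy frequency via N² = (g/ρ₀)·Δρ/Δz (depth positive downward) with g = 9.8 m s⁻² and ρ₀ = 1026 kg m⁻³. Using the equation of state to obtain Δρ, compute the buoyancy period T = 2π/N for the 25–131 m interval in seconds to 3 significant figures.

616 s

ΔT = +3.1 K, ΔS = +2.17 psu (deep − shallow).
Δρ/ρ₀ = −αΔT + βΔS = -5.89 × 10⁻⁴ + 1.7143 × 10⁻³ = 1.1253 × 10⁻³, so Δρ ≈ 1.155 kg m⁻³.
N² = (g/ρ₀)·Δρ/Δz = g·(Δρ/ρ₀)/Δz = 9.8 × 1.1253 × 10⁻³ / 106 = 1.0404 × 10⁻⁴ s⁻².
N = √(1.0404 × 10⁻⁴) = 0.010200 rad s⁻¹ → T = 2π/N = 616.00 s ≈ 616 s.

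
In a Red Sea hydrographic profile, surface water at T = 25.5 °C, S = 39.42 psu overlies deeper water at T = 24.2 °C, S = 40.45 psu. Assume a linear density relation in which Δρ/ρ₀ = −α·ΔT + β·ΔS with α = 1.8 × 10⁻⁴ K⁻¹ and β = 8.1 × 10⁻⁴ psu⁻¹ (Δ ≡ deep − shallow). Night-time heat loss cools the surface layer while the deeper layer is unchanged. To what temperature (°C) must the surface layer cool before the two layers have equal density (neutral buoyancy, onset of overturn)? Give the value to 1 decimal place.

Neutral buoyancy requires Δρ = 0, i.e. −α(T_deep − T_surf′) + β(S_deep − S_surf) = 0.
T_surf′ = T_deep − (β/α)·ΔS = 24.2 − (8.1 × 10⁻⁴/1.8 × 10⁻⁴)·(+1.03) = 19.565 °C.
Cooling required: 25.5 − (19.565) = 5.935 °C.

19.6 °C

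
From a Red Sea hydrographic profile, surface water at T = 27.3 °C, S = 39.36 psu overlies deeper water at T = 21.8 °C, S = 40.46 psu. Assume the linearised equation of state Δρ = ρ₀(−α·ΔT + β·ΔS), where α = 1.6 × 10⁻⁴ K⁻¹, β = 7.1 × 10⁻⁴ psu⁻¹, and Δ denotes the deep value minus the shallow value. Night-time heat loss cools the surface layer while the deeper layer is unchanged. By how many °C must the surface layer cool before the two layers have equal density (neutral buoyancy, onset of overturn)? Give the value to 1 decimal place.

Neutral buoyancy requires Δρ = 0, i.e. −α(T_deep − T_surf′) + β(S_deep − S_surf) = 0.
T_surf′ = T_deep − (β/α)·ΔS = 21.8 − (7.1 × 10⁻⁴/1.6 × 10⁻⁴)·(+1.10) = 16.919 °C.
Cooling required: 27.3 − (16.919) = 10.381 °C.

10.4 °C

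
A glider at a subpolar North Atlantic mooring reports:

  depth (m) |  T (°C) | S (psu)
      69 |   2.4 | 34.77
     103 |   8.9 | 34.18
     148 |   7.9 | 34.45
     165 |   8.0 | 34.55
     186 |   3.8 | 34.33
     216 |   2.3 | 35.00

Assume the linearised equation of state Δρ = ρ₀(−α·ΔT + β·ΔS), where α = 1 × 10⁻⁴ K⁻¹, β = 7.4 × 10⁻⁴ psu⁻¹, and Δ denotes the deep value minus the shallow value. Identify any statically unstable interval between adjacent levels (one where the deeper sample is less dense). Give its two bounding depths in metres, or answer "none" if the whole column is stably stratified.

69–103 m

Evaluate Δρ/ρ₀ = −αΔT + βΔS across each adjacent pair:
  69–103 m: −αΔT+βΔS = −(1 × 10⁻⁴)(+6.5)+(7.4 × 10⁻⁴)(-0.59) = -1.1 × 10⁻³ → UNSTABLE
  103–148 m: −αΔT+βΔS = −(1 × 10⁻⁴)(-1.0)+(7.4 × 10⁻⁴)(+0.27) = 3.0 × 10⁻⁴ → stable
  148–165 m: −αΔT+βΔS = −(1 × 10⁻⁴)(+0.1)+(7.4 × 10⁻⁴)(+0.10) = 6.4 × 10⁻⁵ → stable
  165–186 m: −αΔT+βΔS = −(1 × 10⁻⁴)(-4.2)+(7.4 × 10⁻⁴)(-0.22) = 2.6 × 10⁻⁴ → stable
  186–216 m: −αΔT+βΔS = −(1 × 10⁻⁴)(-1.5)+(7.4 × 10⁻⁴)(+0.67) = 6.5 × 10⁻⁴ → stable
The 69–103 m interval has Δρ < 0: lighter water underlies denser water.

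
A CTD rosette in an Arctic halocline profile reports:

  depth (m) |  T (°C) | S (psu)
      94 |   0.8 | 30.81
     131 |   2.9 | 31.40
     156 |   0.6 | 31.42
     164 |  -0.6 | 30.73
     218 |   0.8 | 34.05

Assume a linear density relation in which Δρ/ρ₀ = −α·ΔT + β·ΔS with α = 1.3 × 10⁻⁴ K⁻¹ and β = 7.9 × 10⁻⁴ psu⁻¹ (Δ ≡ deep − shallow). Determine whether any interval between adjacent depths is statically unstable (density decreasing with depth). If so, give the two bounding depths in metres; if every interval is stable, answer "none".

156–164 m

Evaluate Δρ/ρ₀ = −αΔT + βΔS across each adjacent pair:
  94–131 m: −αΔT+βΔS = −(1.3 × 10⁻⁴)(+2.1)+(7.9 × 10⁻⁴)(+0.59) = 1.9 × 10⁻⁴ → stable
  131–156 m: −αΔT+βΔS = −(1.3 × 10⁻⁴)(-2.3)+(7.9 × 10⁻⁴)(+0.02) = 3.1 × 10⁻⁴ → stable
  156–164 m: −αΔT+βΔS = −(1.3 × 10⁻⁴)(-1.2)+(7.9 × 10⁻⁴)(-0.69) = -3.9 × 10⁻⁴ → UNSTABLE
  164–218 m: −αΔT+βΔS = −(1.3 × 10⁻⁴)(+1.4)+(7.9 × 10⁻⁴)(+3.32) = 2.4 × 10⁻³ → stable
The 156–164 m interval has Δρ < 0: lighter water underlies denser water.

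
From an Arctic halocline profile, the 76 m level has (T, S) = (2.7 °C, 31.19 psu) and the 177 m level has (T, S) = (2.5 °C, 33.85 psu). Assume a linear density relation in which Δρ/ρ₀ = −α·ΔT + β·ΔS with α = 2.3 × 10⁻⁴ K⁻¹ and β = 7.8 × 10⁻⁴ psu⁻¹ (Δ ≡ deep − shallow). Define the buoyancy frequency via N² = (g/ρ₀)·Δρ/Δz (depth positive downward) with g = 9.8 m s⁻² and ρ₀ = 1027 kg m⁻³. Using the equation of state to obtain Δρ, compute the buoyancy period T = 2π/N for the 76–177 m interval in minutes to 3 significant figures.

ΔT = -0.2 K, ΔS = +2.66 psu (deep − shallow).
Δρ/ρ₀ = −αΔT + βΔS = 4.60 × 10⁻⁵ + 2.0748 × 10⁻³ = 2.1208 × 10⁻³, so Δρ ≈ 2.178 kg m⁻³.
N² = (g/ρ₀)·Δρ/Δz = g·(Δρ/ρ₀)/Δz = 9.8 × 2.1208 × 10⁻³ / 101 = 2.0578 × 10⁻⁴ s⁻².
N = √(2.0578 × 10⁻⁴) = 0.014345 rad s⁻¹ → T = 2π/N = 438.01 s = 7.3002 min ≈ 7.30 min.

7.30 min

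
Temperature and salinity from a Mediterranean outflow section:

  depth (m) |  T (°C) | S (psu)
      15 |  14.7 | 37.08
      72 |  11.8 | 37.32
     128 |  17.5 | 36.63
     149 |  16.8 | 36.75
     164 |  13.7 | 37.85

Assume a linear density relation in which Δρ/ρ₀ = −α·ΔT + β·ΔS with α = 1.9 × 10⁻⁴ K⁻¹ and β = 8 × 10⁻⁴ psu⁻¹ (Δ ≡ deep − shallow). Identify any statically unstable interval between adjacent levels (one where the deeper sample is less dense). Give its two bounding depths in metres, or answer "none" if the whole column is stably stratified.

72–128 m

Evaluate Δρ/ρ₀ = −αΔT + βΔS across each adjacent pair:
  15–72 m: −αΔT+βΔS = −(1.9 × 10⁻⁴)(-2.9)+(8 × 10⁻⁴)(+0.24) = 7.4 × 10⁻⁴ → stable
  72–128 m: −αΔT+βΔS = −(1.9 × 10⁻⁴)(+5.7)+(8 × 10⁻⁴)(-0.69) = -1.6 × 10⁻³ → UNSTABLE
  128–149 m: −αΔT+βΔS = −(1.9 × 10⁻⁴)(-0.7)+(8 × 10⁻⁴)(+0.12) = 2.3 × 10⁻⁴ → stable
  149–164 m: −αΔT+βΔS = −(1.9 × 10⁻⁴)(-3.1)+(8 × 10⁻⁴)(+1.10) = 1.5 × 10⁻³ → stable
The 72–128 m interval has Δρ < 0: lighter water underlies denser water.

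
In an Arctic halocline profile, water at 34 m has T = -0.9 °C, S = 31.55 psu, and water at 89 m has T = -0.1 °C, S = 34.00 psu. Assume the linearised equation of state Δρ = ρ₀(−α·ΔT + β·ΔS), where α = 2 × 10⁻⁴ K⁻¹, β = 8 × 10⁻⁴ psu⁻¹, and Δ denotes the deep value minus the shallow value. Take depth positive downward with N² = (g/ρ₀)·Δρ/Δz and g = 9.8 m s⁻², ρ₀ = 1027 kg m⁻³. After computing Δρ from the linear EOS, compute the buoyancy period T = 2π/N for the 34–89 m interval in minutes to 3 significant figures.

5.85 min

ΔT = +0.8 K, ΔS = +2.45 psu (deep − shallow).
Δρ/ρ₀ = −αΔT + βΔS = -1.60 × 10⁻⁴ + 1.96 × 10⁻³ = 1.80 × 10⁻³, so Δρ ≈ 1.849 kg m⁻³.
N² = (g/ρ₀)·Δρ/Δz = g·(Δρ/ρ₀)/Δz = 9.8 × 1.80 × 10⁻³ / 55 = 3.2073 × 10⁻⁴ s⁻².
N = √(3.2073 × 10⁻⁴) = 0.017909 rad s⁻¹ → T = 2π/N = 350.84 s = 5.8473 min ≈ 5.85 min.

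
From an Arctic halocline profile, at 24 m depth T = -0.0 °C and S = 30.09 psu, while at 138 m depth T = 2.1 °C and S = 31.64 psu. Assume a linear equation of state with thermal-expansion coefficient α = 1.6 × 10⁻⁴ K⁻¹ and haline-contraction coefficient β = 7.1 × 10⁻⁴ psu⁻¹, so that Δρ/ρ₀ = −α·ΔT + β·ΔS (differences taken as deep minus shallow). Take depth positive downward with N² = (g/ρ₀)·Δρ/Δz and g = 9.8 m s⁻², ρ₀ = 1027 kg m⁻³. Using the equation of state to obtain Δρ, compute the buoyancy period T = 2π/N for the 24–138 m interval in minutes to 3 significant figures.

12.9 min

ΔT = +2.1 K, ΔS = +1.55 psu (deep − shallow).
Δρ/ρ₀ = −αΔT + βΔS = -3.36 × 10⁻⁴ + 1.1005 × 10⁻³ = 7.645 × 10⁻⁴, so Δρ ≈ 0.7851 kg m⁻³.
N² = (g/ρ₀)·Δρ/Δz = g·(Δρ/ρ₀)/Δz = 9.8 × 7.645 × 10⁻⁴ / 114 = 6.5720 × 10⁻⁵ s⁻².
N = √(6.5720 × 10⁻⁵) = 8.1068 × 10⁻³ rad s⁻¹ → T = 2π/N = 775.05 s = 12.917 min ≈ 12.9 min.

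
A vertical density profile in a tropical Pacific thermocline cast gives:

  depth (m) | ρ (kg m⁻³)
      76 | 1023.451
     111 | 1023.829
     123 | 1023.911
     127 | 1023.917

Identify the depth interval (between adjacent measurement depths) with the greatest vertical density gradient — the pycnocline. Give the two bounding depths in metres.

76–111 m

Compute the density gradient over each adjacent pair:
  76–111 m: Δρ/Δz = 0.378/35 = 0.011 kg m⁻⁴
  111–123 m: Δρ/Δz = 0.082/12 = 6.8 × 10⁻³ kg m⁻⁴
  123–127 m: Δρ/Δz = 0.006/4 = 1.5 × 10⁻³ kg m⁻⁴
The largest gradient is in the 76–111 m interval — the pycnocline.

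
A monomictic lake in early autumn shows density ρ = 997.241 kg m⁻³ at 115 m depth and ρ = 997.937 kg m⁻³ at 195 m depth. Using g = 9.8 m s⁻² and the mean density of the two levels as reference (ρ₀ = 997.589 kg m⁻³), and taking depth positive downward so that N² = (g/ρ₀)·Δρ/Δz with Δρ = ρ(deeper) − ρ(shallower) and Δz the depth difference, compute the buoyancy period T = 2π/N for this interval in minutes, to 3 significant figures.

11.3 min

Δρ = 997.937 − 997.241 = 0.696 kg m⁻³ over Δz = 195 − 115 = 80 m.
N² = (9.8/997.589) × (0.696/80) = 8.5466 × 10⁻⁵ s⁻².
N = √(8.5466 × 10⁻⁵) = 9.2448 × 10⁻³ rad s⁻¹, so T = 2π/N = 679.65 s = 11.327 min ≈ 11.3 min.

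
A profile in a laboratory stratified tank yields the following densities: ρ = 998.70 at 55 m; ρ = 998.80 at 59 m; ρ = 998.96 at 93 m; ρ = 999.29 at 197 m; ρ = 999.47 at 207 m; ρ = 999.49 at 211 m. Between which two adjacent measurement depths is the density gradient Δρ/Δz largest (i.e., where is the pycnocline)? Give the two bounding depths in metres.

Compute the density gradient over each adjacent pair:
  55–59 m: Δρ/Δz = 0.10/4 = 0.025 kg m⁻⁴
  59–93 m: Δρ/Δz = 0.16/34 = 4.7 × 10⁻³ kg m⁻⁴
  93–197 m: Δρ/Δz = 0.33/104 = 3.2 × 10⁻³ kg m⁻⁴
  197–207 m: Δρ/Δz = 0.18/10 = 0.018 kg m⁻⁴
  207–211 m: Δρ/Δz = 0.02/4 = 5.0 × 10⁻³ kg m⁻⁴
The largest gradient is in the 55–59 m interval — the pycnocline.

55–59 m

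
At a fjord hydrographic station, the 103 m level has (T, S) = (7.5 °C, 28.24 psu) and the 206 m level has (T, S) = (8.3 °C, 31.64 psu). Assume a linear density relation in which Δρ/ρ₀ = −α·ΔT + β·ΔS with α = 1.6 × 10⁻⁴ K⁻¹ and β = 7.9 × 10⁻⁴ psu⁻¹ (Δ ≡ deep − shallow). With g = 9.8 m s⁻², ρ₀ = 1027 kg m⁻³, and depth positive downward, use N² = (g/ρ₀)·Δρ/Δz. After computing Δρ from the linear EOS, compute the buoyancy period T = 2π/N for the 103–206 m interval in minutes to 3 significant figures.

6.71 min

ΔT = +0.8 K, ΔS = +3.40 psu (deep − shallow).
Δρ/ρ₀ = −αΔT + βΔS = -1.28 × 10⁻⁴ + 2.686 × 10⁻³ = 2.558 × 10⁻³, so Δρ ≈ 2.627 kg m⁻³.
N² = (g/ρ₀)·Δρ/Δz = g·(Δρ/ρ₀)/Δz = 9.8 × 2.558 × 10⁻³ / 103 = 2.4338 × 10⁻⁴ s⁻².
N = √(2.4338 × 10⁻⁴) = 0.015601 rad s⁻¹ → T = 2π/N = 402.74 s = 6.7123 min ≈ 6.71 min.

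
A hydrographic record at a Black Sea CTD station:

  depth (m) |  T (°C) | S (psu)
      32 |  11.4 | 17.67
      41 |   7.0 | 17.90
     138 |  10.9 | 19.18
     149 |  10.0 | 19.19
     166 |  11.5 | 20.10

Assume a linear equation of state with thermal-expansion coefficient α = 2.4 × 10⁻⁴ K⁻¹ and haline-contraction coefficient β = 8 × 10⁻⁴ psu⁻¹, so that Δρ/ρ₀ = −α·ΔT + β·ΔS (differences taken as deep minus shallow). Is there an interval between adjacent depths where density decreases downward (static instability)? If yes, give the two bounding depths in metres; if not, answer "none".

Evaluate Δρ/ρ₀ = −αΔT + βΔS across each adjacent pair:
  32–41 m: −αΔT+βΔS = −(2.4 × 10⁻⁴)(-4.4)+(8 × 10⁻⁴)(+0.23) = 1.2 × 10⁻³ → stable
  41–138 m: −αΔT+βΔS = −(2.4 × 10⁻⁴)(+3.9)+(8 × 10⁻⁴)(+1.28) = 8.8 × 10⁻⁵ → stable
  138–149 m: −αΔT+βΔS = −(2.4 × 10⁻⁴)(-0.9)+(8 × 10⁻⁴)(+0.01) = 2.2 × 10⁻⁴ → stable
  149–166 m: −αΔT+βΔS = −(2.4 × 10⁻⁴)(+1.5)+(8 × 10⁻⁴)(+0.91) = 3.7 × 10⁻⁴ → stable
Every interval has Δρ > 0: the column is stably stratified throughout.

none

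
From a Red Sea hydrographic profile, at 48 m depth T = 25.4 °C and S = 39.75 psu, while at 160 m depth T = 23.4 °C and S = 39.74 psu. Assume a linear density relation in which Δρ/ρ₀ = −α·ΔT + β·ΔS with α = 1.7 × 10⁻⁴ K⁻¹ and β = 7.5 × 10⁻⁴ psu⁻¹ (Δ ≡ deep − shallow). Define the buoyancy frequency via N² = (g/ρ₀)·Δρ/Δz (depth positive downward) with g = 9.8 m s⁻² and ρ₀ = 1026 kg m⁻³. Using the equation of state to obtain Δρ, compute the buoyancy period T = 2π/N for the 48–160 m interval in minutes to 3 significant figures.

ΔT = -2.0 K, ΔS = -0.01 psu (deep − shallow).
Δρ/ρ₀ = −αΔT + βΔS = 3.40 × 10⁻⁴ − 7.50 × 10⁻⁶ = 3.325 × 10⁻⁴, so Δρ ≈ 0.3411 kg m⁻³.
N² = (g/ρ₀)·Δρ/Δz = g·(Δρ/ρ₀)/Δz = 9.8 × 3.325 × 10⁻⁴ / 112 = 2.9094 × 10⁻⁵ s⁻².
N = √(2.9094 × 10⁻⁵) = 5.3939 × 10⁻³ rad s⁻¹ → T = 2π/N = 1.1649 × 10³ s = 19.415 min ≈ 19.4 min.

19.4 min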